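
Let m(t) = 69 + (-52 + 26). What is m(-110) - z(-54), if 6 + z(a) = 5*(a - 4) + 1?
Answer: 338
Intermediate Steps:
z(a) = -25 + 5*a (z(a) = -6 + (5*(a - 4) + 1) = -6 + (5*(-4 + a) + 1) = -6 + ((-20 + 5*a) + 1) = -6 + (-19 + 5*a) = -25 + 5*a)
m(t) = 43 (m(t) = 69 - 26 = 43)
m(-110) - z(-54) = 43 - (-25 + 5*(-54)) = 43 - (-25 - 270) = 43 - 1*(-295) = 43 + 295 = 338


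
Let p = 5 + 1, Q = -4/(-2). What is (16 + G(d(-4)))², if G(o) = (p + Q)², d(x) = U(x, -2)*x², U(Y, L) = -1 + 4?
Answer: 6400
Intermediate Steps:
U(Y, L) = 3
Q = 2 (Q = -4*(-½) = 2)
p = 6
d(x) = 3*x²
G(o) = 64 (G(o) = (6 + 2)² = 8² = 64)
(16 + G(d(-4)))² = (16 + 64)² = 80² = 6400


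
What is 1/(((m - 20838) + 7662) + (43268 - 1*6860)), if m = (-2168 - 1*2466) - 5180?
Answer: 1/13418 ≈ 7.4527e-5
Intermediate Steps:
m = -9814 (m = (-2168 - 2466) - 5180 = -4634 - 5180 = -9814)
1/(((m - 20838) + 7662) + (43268 - 1*6860)) = 1/(((-9814 - 20838) + 7662) + (43268 - 1*6860)) = 1/((-30652 + 7662) + (43268 - 6860)) = 1/(-22990 + 36408) = 1/13418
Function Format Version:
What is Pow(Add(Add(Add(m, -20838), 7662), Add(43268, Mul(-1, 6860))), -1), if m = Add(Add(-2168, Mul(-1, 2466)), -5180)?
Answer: Rational(1, 13418) ≈ 7.4527e-5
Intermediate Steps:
m = -9814 (m = Add(Add(-2168, -2466), -5180) = Add(-4634, -5180) = -9814)
Pow(Add(Add(Add(m, -20838), 7662), Add(43268, Mul(-1, 6860))), -1) = Pow(Add(Add(Add(-9814, -20838), 7662), Add(43268, Mul(-1, 6860))), -1) = Pow(Add(Add(-30652, 7662), Add(43268, -6860)), -1) = Pow(Add(-22990, 36408), -1) = Pow(13418, -1) = Rational(1, 13418)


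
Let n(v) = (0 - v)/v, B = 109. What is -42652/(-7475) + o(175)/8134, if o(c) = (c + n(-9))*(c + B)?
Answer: 358157984/30400825 ≈ 11.781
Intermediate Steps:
n(v) = -1 (n(v) = (-v)/v = -1)
o(c) = (-1 + c)*(109 + c) (o(c) = (c - 1)*(c + 109) = (-1 + c)*(109 + c))
-42652/(-7475) + o(175)/8134 = -42652/(-7475) + (-109 + 175² + 108*175)/8134 = -42652*(-1/7475) + (-109 + 30625 + 18900)*(1/8134) = 42652/7475 + 49416*(1/8134) = 42652/7475 + 24708/4067 = 358157984/30400825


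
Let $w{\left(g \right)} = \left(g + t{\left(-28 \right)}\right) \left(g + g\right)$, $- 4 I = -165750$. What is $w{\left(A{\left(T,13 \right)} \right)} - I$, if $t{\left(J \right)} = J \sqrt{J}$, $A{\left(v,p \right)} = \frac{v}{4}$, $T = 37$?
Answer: $- \frac{330131}{8} - 1036 i \sqrt{7} \approx -41266.0 - 2741.0 i$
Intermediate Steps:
$A{\left(v,p \right)} = \frac{v}{4}$ ($A{\left(v,p \right)} = v \frac{1}{4} = \frac{v}{4}$)
$t{\left(J \right)} = J^{\frac{3}{2}}$
$I = \frac{82875}{2}$ ($I = \left(- \frac{1}{4}\right) \left(-165750\right) = \frac{82875}{2} \approx 41438.0$)
$w{\left(g \right)} = 2 g \left(g - 56 i \sqrt{7}\right)$ ($w{\left(g \right)} = \left(g + \left(-28\right)^{\frac{3}{2}}\right) \left(g + g\right) = \left(g - 56 i \sqrt{7}\right) 2 g = 2 g \left(g - 56 i \sqrt{7}\right)$)
$w{\left(A{\left(T,13 \right)} \right)} - I = 2 \cdot \frac{1}{4} \cdot 37 \left(\frac{1}{4} \cdot 37 - 56 i \sqrt{7}\right) - \frac{82875}{2} = 2 \cdot \frac{37}{4} \left(\frac{37}{4} - 56 i \sqrt{7}\right) - \frac{82875}{2} = \left(\frac{1369}{8} - 1036 i \sqrt{7}\right) - \frac{82875}{2} = - \frac{330131}{8} - 1036 i \sqrt{7}$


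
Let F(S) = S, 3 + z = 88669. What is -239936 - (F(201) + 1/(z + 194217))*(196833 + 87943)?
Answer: -16260090231072/282883 ≈ -5.7480e+7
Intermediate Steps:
z = 88666 (z = -3 + 88669 = 88666)
-239936 - (F(201) + 1/(z + 194217))*(196833 + 87943) = -239936 - (201 + 1/(88666 + 194217))*(196833 + 87943) = -239936 - (201 + 1/282883)*284776 = -239936 - 56859484*284776/282883 = -239936 - 1*16192216415584/282883 = -239936 - 16192216415584/282883 = -16260090231072/282883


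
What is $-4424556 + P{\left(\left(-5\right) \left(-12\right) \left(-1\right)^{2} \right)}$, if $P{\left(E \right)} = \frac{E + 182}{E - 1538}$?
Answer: $- \frac{3269747005}{739} \approx -4.4246 \cdot 10^{6}$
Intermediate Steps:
$P{\left(E \right)} = \frac{182 + E}{-1538 + E}$
$-4424556 + P{\left(\left(-5\right) \left(-12\right) \left(-1\right)^{2} \right)} = -4424556 + \frac{182 + \left(-5\right) \left(-12\right) \left(-1\right)^{2}}{-1538 + \left(-5\right) \left(-12\right) \left(-1\right)^{2}} = -4424556 + \frac{182 + 60 \cdot 1}{-1538 + 60 \cdot 1} = -4424556 + \frac{182 + 60}{-1538 + 60} = -4424556 + \frac{1}{-1478} \cdot 242 = -4424556 - \frac{121}{739} = - \frac{3269747005}{739}$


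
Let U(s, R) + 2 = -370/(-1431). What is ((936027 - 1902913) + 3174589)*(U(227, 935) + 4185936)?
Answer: 4408099918943524/477 ≈ 9.2413e+12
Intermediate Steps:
U(s, R) = -2492/1431 (U(s, R) = -2 - 370/(-1431) = -2 - 370*(-1/1431) = -2 + 370/1431 = -2492/1431)
((936027 - 1902913) + 3174589)*(U(227, 935) + 4185936) = ((936027 - 1902913) + 3174589)*(-2492/1431 + 4185936) = (-966886 + 3174589)*(5990071924/1431) = 2207703*(5990071924/1431) = 4408099918943524/477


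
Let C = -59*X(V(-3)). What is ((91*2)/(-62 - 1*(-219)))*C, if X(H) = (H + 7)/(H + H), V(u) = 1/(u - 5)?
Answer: 295295/157 ≈ 1880.9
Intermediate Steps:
V(u) = 1/(-5 + u)
X(H) = (7 + H)/(2*H) (X(H) = (7 + H)/((2*H)) = (7 + H)*(1/(2*H)) = (7 + H)/(2*H))
C = 3245/2 (C = -59*(7 + 1/(-5 - 3))/(2*(1/(-5 - 3))) = -59*(7 + 1/(-8))/(2*(1/(-8))) = -59*(7 - ⅛)/(2*(-⅛)) = -59*(-8)*55/(2*8) = -59*(-55/2) = 3245/2 ≈ 1622.5)
((91*2)/(-62 - 1*(-219)))*C = ((91*2)/(-62 - 1*(-219)))*(3245/2) = (182/(-62 + 219))*(3245/2) = (182/157)*(3245/2) = 295295/157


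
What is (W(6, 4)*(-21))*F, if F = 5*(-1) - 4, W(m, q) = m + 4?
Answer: 1890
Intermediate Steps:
W(m, q) = 4 + m
F = -9 (F = -5 - 4 = -9)
(W(6, 4)*(-21))*F = ((4 + 6)*(-21))*(-9) = (10*(-21))*(-9) = -210*(-9) = 1890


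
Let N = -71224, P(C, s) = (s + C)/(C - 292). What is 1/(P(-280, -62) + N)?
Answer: -286/20369893 ≈ -1.4040e-5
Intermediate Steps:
P(C, s) = (C + s)/(-292 + C)
1/(P(-280, -62) + N) = 1/((-280 - 62)/(-292 - 280) - 71224) = 1/(-342/(-572) - 71224) = 1/(-1/572*(-342) - 71224) = 1/(171/286 - 71224) = 1/(-20369893/286) = -286/20369893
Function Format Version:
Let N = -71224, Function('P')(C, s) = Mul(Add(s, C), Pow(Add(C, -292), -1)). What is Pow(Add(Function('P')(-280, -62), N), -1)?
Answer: Rational(-286, 20369893) ≈ -1.4040e-5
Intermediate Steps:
Function('P')(C, s) = Mul(Pow(Add(-292, C), -1), Add(C, s)) (Function('P')(C, s) = Mul(Add(C, s), Pow(Add(-292, C), -1)) = Mul(Pow(Add(-292, C), -1), Add(C, s)))
Pow(Add(Function('P')(-280, -62), N), -1) = Pow(Add(Mul(Pow(Add(-292, -280), -1), Add(-280, -62)), -71224), -1) = Pow(Add(Mul(Pow(-572, -1), -342), -71224), -1) = Pow(Add(Mul(Rational(-1, 572), -342), -71224), -1) = Pow(Add(Rational(171, 286), -71224), -1) = Pow(Rational(-20369893, 286), -1) = Rational(-286, 20369893)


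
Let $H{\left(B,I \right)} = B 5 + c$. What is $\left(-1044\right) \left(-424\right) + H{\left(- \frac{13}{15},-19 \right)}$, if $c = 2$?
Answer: $\frac{1327961}{3} \approx 4.4265 \cdot 10^{5}$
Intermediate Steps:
$H{\left(B,I \right)} = 2 + 5 B$ ($H{\left(B,I \right)} = B 5 + 2 = 5 B + 2 = 2 + 5 B$)
$\left(-1044\right) \left(-424\right) + H{\left(- \frac{13}{15},-19 \right)} = \left(-1044\right) \left(-424\right) + \left(2 + 5 \left(- \frac{13}{15}\right)\right) = 442656 + \left(2 + 5 \left(\left(-13\right) \frac{1}{15}\right)\right) = 442656 + \left(2 + 5 \left(- \frac{13}{15}\right)\right) = 442656 + \left(2 - \frac{13}{3}\right) = 442656 - \frac{7}{3} = \frac{1327961}{3}$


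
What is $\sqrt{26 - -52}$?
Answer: $\sqrt{78} \approx 8.8318$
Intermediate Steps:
$\sqrt{26 - -52} = \sqrt{26 + 52} = \sqrt{78}$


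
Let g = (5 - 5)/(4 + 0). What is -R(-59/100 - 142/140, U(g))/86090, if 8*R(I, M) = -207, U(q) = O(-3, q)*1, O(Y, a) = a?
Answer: 207/688720 ≈ 0.00030056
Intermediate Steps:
g = 0 (g = 0/4 = 0*(¼) = 0)
U(q) = q (U(q) = q*1 = q)
R(I, M) = -207/8 (R(I, M) = (⅛)*(-207) = -207/8)
-R(-59/100 - 142/140, U(g))/86090 = -(-207)/(8*86090) = -1*(-207/688720) = 207/688720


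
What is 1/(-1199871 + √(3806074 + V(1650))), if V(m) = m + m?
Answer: -1199871/1439686607267 - √3809374/1439686607267 ≈ -8.3478e-7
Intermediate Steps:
V(m) = 2*m
1/(-1199871 + √(3806074 + V(1650))) = 1/(-1199871 + √(3806074 + 2*1650)) = 1/(-1199871 + √(3806074 + 3300)) = 1/(-1199871 + √3809374)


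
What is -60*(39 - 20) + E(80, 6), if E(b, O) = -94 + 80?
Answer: -1154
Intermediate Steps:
E(b, O) = -14
-60*(39 - 20) + E(80, 6) = -60*(39 - 20) - 14 = -60*19 - 14 = -1140 - 14 = -1154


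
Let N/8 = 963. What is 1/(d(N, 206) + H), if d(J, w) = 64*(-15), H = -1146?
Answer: -1/2106 ≈ -0.00047483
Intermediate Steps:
N = 7704 (N = 8*963 = 7704)
d(J, w) = -960
1/(d(N, 206) + H) = 1/(-960 - 1146) = 1/(-2106) = -1/2106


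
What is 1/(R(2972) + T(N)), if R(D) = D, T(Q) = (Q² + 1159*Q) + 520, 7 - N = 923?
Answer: -1/219096 ≈ -4.5642e-6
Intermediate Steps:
N = -916 (N = 7 - 1*923 = 7 - 923 = -916)
T(Q) = 520 + Q² + 1159*Q
1/(R(2972) + T(N)) = 1/(2972 + (520 + (-916)² + 1159*(-916))) = 1/(2972 + (520 + 839056 - 1061644)) = 1/(2972 - 222068) = 1/(-219096) = -1/219096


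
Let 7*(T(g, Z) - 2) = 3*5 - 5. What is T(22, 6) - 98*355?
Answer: -243506/7 ≈ -34787.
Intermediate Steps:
T(g, Z) = 24/7 (T(g, Z) = 2 + (3*5 - 5)/7 = 2 + (15 - 5)/7 = 2 + (⅐)*10 = 2 + 10/7 = 24/7)
T(22, 6) - 98*355 = 24/7 - 98*355 = 24/7 - 34790 = -243506/7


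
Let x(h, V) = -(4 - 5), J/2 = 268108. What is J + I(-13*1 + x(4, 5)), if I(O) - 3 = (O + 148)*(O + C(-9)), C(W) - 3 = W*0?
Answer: 534995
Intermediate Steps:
J = 536216 (J = 2*268108 = 536216)
x(h, V) = 1 (x(h, V) = -1*(-1) = 1)
C(W) = 3 (C(W) = 3 + W*0 = 3 + 0 = 3)
I(O) = 3 + (3 + O)*(148 + O) (I(O) = 3 + (O + 148)*(O + 3) = 3 + (148 + O)*(3 + O) = 3 + (3 + O)*(148 + O))
J + I(-13*1 + x(4, 5)) = 536216 + (447 + (-13*1 + 1)² + 151*(-13*1 + 1)) = 536216 + (447 + (-13 + 1)² + 151*(-13 + 1)) = 536216 + (447 + (-12)² + 151*(-12)) = 536216 + (447 + 144 - 1812) = 536216 - 1221 = 534995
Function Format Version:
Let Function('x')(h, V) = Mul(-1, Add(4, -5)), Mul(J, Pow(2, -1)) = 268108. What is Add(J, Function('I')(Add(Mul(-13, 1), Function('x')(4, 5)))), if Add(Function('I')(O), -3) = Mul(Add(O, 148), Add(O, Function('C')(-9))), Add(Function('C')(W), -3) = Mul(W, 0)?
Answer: 534995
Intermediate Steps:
J = 536216 (J = Mul(2, 268108) = 536216)
Function('x')(h, V) = 1 (Function('x')(h, V) = Mul(-1, -1) = 1)
Function('C')(W) = 3 (Function('C')(W) = Add(3, Mul(W, 0)) = Add(3, 0) = 3)
Function('I')(O) = Add(3, Mul(Add(3, O), Add(148, O))) (Function('I')(O) = Add(3, Mul(Add(O, 148), Add(O, 3))) = Add(3, Mul(Add(148, O), Add(3, O))) = Add(3, Mul(Add(3, O), Add(148, O))))
Add(J, Function('I')(Add(Mul(-13, 1), Function('x')(4, 5)))) = Add(536216, Add(447, Pow(Add(Mul(-13, 1), 1), 2), Mul(151, Add(Mul(-13, 1), 1)))) = Add(536216, Add(447, Pow(Add(-13, 1), 2), Mul(151, Add(-13, 1)))) = Add(536216, Add(447, Pow(-12, 2), Mul(151, -12))) = Add(536216, Add(447, 144, -1812)) = Add(536216, -1221) = 534995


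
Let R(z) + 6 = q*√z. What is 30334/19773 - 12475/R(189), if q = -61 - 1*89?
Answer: 7084124107/4671331704 + 311875*√21/236248 ≈ 7.5660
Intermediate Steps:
q = -150 (q = -61 - 89 = -150)
R(z) = -6 - 150*√z
30334/19773 - 12475/R(189) = 30334/19773 - 12475/(-6 - 450*√21)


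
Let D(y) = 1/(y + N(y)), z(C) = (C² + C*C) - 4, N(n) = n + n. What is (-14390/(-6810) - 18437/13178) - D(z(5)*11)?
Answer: 73618781/103203507 ≈ 0.71334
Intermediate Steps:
N(n) = 2*n
z(C) = -4 + 2*C² (z(C) = (C² + C²) - 4 = 2*C² - 4 = -4 + 2*C²)
D(y) = 1/(3*y) (D(y) = 1/(y + 2*y) = 1/(3*y))
(-14390/(-6810) - 18437/13178) - D(z(5)*11) = (-14390/(-6810) - 18437/13178) - 1/(3*((-4 + 2*5²)*11)) = (-14390*(-1/6810) - 18437*1/13178) - 1/(3*((-4 + 2*25)*11)) = (1439/681 - 18437/13178) - 1/(3*((-4 + 50)*11)) = 6407545/8974218 - 1/(3*(46*11)) = 6407545/8974218 - 1/(3*506) = 6407545/8974218 - 1*1/1518 = 6407545/8974218 - 1/1518 = 73618781/103203507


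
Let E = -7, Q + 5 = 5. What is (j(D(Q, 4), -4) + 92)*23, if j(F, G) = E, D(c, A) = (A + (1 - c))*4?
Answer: 1955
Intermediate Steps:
Q = 0 (Q = -5 + 5 = 0)
D(c, A) = 4 - 4*c + 4*A (D(c, A) = (1 + A - c)*4 = 4 - 4*c + 4*A)
j(F, G) = -7
(j(D(Q, 4), -4) + 92)*23 = (-7 + 92)*23 = 85*23 = 1955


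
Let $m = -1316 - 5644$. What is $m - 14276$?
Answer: $-21236$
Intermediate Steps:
$m = -6960$
$m - 14276 = -6960 - 14276 = -21236$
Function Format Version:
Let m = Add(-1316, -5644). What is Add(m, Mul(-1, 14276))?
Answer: -21236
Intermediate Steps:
m = -6960
Add(m, Mul(-1, 14276)) = Add(-6960, Mul(-1, 14276)) = Add(-6960, -14276) = -21236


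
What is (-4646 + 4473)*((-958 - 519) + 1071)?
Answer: 70238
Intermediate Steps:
(-4646 + 4473)*((-958 - 519) + 1071) = -173*(-1477 + 1071) = -173*(-406) = 70238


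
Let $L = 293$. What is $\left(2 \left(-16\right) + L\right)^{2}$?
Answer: $68121$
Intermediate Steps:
$\left(2 \left(-16\right) + L\right)^{2} = \left(2 \left(-16\right) + 293\right)^{2} = \left(-32 + 293\right)^{2} = 261^{2} = 68121$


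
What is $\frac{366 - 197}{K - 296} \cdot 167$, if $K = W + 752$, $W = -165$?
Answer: $\frac{28223}{291} \approx 96.986$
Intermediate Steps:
$K = 587$ ($K = -165 + 752 = 587$)
$\frac{366 - 197}{K - 296} \cdot 167 = \frac{366 - 197}{587 - 296} \cdot 167 = \frac{169}{291} \cdot 167 = \frac{28223}{291}$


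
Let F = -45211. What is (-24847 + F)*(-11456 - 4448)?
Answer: 1114202432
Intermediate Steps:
(-24847 + F)*(-11456 - 4448) = (-24847 - 45211)*(-11456 - 4448) = -70058*(-15904) = 1114202432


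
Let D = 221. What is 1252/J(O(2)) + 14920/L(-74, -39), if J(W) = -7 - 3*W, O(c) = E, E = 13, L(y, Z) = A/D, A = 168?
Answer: 9466649/483 ≈ 19600.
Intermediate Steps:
L(y, Z) = 168/221
O(c) = 13
1252/J(O(2)) + 14920/L(-74, -39) = 1252/(-7 - 3*13) + 14920/(168/221) = 1252/(-7 - 39) + 14920*(221/168) = 1252/(-46) + 412165/21 = 1252*(-1/46) + 412165/21 = -626/23 + 412165/21 = 9466649/483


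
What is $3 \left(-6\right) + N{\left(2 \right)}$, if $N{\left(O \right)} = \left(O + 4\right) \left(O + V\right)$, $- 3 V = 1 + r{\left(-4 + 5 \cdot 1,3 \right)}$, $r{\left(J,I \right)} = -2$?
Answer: $-4$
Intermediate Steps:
$V = \frac{1}{3}$ ($V = - \frac{1 - 2}{3} = \left(- \frac{1}{3}\right) \left(-1\right) = \frac{1}{3} \approx 0.33333$)
$N{\left(O \right)} = \left(4 + O\right) \left(\frac{1}{3} + O\right)$ ($N{\left(O \right)} = \left(O + 4\right) \left(O + \frac{1}{3}\right) = \left(4 + O\right) \left(\frac{1}{3} + O\right)$)
$3 \left(-6\right) + N{\left(2 \right)} = 3 \left(-6\right) + \left(\frac{4}{3} + 2^{2} + \frac{13}{3} \cdot 2\right) = -18 + \left(\frac{4}{3} + 4 + \frac{26}{3}\right) = -18 + 14 = -4$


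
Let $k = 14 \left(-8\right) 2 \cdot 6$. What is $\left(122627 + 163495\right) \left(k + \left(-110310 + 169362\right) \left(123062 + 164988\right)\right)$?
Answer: $4866914406341232$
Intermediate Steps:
$k = -1344$ ($k = \left(-112\right) 12 = -1344$)
$\left(122627 + 163495\right) \left(k + \left(-110310 + 169362\right) \left(123062 + 164988\right)\right) = \left(122627 + 163495\right) \left(-1344 + \left(-110310 + 169362\right) \left(123062 + 164988\right)\right) = 286122 \left(-1344 + 59052 \cdot 288050\right) = 286122 \left(-1344 + 17009928600\right) = 286122 \cdot 17009927256 = 4866914406341232$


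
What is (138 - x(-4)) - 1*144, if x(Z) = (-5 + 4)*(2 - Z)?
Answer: 0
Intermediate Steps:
x(Z) = -2 + Z (x(Z) = -(2 - Z) = -2 + Z)
(138 - x(-4)) - 1*144 = (138 - (-2 - 4)) - 1*144 = (138 - 1*(-6)) - 144 = (138 + 6) - 144 = 144 - 144 = 0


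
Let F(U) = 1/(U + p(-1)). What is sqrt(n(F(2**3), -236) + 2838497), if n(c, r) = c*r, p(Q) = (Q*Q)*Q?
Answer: sqrt(139084701)/7 ≈ 1684.8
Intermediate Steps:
p(Q) = Q**3 (p(Q) = Q**2*Q = Q**3)
F(U) = 1/(-1 + U) (F(U) = 1/(U + (-1)**3) = 1/(U - 1) = 1/(-1 + U))
sqrt(n(F(2**3), -236) + 2838497) = sqrt(-236/(-1 + 2**3) + 2838497) = sqrt(-236/(-1 + 8) + 2838497) = sqrt(-236/7 + 2838497) = sqrt(19869243/7) = sqrt(139084701)/7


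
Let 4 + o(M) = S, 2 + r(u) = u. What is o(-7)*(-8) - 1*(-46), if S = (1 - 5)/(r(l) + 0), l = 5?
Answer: 266/3 ≈ 88.667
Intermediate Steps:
r(u) = -2 + u
S = -4/3 (S = (1 - 5)/((-2 + 5) + 0) = -4/(3 + 0) = -4/3 ≈ -1.3333)
o(M) = -16/3 (o(M) = -4 - 4/3 = -16/3)
o(-7)*(-8) - 1*(-46) = -16/3*(-8) - 1*(-46) = 128/3 + 46 = 266/3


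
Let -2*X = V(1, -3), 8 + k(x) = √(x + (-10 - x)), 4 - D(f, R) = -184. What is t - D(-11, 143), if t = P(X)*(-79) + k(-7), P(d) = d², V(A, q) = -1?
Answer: -863/4 + I*√10 ≈ -215.75 + 3.1623*I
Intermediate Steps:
D(f, R) = 188 (D(f, R) = 4 - 1*(-184) = 4 + 184 = 188)
k(x) = -8 + I*√10 (k(x) = -8 + √(x + (-10 - x)) = -8 + √(-10) = -8 + I*√10)
X = ½ (X = -½*(-1) = ½ ≈ 0.50000)
t = -111/4 + I*√10 (t = (½)²*(-79) + (-8 + I*√10) = (¼)*(-79) + (-8 + I*√10) = -79/4 + (-8 + I*√10) = -111/4 + I*√10 ≈ -27.75 + 3.1623*I)
t - D(-11, 143) = (-111/4 + I*√10) - 1*188 = (-111/4 + I*√10) - 188 = -863/4 + I*√10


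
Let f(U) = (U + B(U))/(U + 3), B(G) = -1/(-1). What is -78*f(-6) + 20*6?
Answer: -10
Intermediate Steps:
B(G) = 1 (B(G) = -1*(-1) = 1)
f(U) = (1 + U)/(3 + U) (f(U) = (U + 1)/(U + 3) = (1 + U)/(3 + U))
-78*f(-6) + 20*6 = -78*(1 - 6)/(3 - 6) + 20*6 = -78*(-5)/(-3) + 120 = -(-26)*(-5) + 120 = -78*5/3 + 120 = -130 + 120 = -10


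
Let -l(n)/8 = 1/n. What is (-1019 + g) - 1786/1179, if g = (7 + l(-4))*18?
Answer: -1012189/1179 ≈ -858.51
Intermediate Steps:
l(n) = -8/n
g = 162 (g = (7 - 8/(-4))*18 = (7 - 8*(-¼))*18 = (7 + 2)*18 = 9*18 = 162)
(-1019 + g) - 1786/1179 = (-1019 + 162) - 1786/1179 = -857 - 1786*1/1179 = -857 - 1786/1179 = -1012189/1179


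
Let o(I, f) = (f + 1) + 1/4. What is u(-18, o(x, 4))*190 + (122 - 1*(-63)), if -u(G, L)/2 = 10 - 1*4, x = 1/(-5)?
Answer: -2095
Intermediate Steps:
x = -⅕ ≈ -0.20000
o(I, f) = 5/4 + f (o(I, f) = (1 + f) + ¼ = 5/4 + f)
u(G, L) = -12 (u(G, L) = -2*(10 - 1*4) = -2*(10 - 4) = -2*6 = -12)
u(-18, o(x, 4))*190 + (122 - 1*(-63)) = -12*190 + (122 - 1*(-63)) = -2280 + (122 + 63) = -2280 + 185 = -2095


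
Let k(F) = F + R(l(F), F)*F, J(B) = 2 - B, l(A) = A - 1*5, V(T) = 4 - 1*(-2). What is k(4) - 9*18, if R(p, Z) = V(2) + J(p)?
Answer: -122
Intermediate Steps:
V(T) = 6 (V(T) = 4 + 2 = 6)
l(A) = -5 + A (l(A) = A - 5 = -5 + A)
R(p, Z) = 8 - p (R(p, Z) = 6 + (2 - p) = 8 - p)
k(F) = F + F*(13 - F) (k(F) = F + (8 - (-5 + F))*F = F + (8 + (5 - F))*F = F + (13 - F)*F = F + F*(13 - F))
k(4) - 9*18 = 4*(14 - 1*4) - 9*18 = 4*(14 - 4) - 162 = 4*10 - 162 = 40 - 162 = -122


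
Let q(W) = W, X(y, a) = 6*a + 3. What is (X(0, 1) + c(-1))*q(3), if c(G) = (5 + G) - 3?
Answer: 30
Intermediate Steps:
X(y, a) = 3 + 6*a
c(G) = 2 + G
(X(0, 1) + c(-1))*q(3) = ((3 + 6*1) + (2 - 1))*3 = ((3 + 6) + 1)*3 = (9 + 1)*3 = 10*3 = 30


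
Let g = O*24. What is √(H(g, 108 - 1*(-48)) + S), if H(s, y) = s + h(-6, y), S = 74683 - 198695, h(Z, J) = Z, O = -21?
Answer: I*√124522 ≈ 352.88*I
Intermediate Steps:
g = -504 (g = -21*24 = -504)
S = -124012
H(s, y) = -6 + s (H(s, y) = s - 6 = -6 + s)
√(H(g, 108 - 1*(-48)) + S) = √((-6 - 504) - 124012) = √(-510 - 124012) = √(-124522) = I*√124522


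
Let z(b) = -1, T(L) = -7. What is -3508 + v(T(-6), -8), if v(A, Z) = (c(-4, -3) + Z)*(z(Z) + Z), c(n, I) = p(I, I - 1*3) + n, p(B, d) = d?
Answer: -3346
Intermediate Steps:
c(n, I) = -3 + I + n (c(n, I) = (I - 1*3) + n = (I - 3) + n = (-3 + I) + n = -3 + I + n)
v(A, Z) = (-1 + Z)*(-10 + Z) (v(A, Z) = ((-3 - 3 - 4) + Z)*(-1 + Z) = (-10 + Z)*(-1 + Z) = (-1 + Z)*(-10 + Z))
-3508 + v(T(-6), -8) = -3508 + (10 + (-8)**2 - 11*(-8)) = -3508 + (10 + 64 + 88) = -3508 + 162 = -3346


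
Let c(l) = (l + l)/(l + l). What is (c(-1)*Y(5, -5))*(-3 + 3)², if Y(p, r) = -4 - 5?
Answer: 0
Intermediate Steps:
Y(p, r) = -9
c(l) = 1 (c(l) = (2*l)/((2*l)) = (2*l)*(1/(2*l)) = 1)
(c(-1)*Y(5, -5))*(-3 + 3)² = (1*(-9))*(-3 + 3)² = -9*0² = -9*0 = 0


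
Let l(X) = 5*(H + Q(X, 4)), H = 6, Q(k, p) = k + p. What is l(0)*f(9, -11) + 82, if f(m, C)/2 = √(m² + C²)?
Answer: 82 + 100*√202 ≈ 1503.3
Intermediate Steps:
f(m, C) = 2*√(C² + m²) (f(m, C) = 2*√(m² + C²) = 2*√(C² + m²))
l(X) = 50 + 5*X (l(X) = 5*(6 + (X + 4)) = 5*(6 + (4 + X)) = 5*(10 + X) = 50 + 5*X)
l(0)*f(9, -11) + 82 = (50 + 5*0)*(2*√((-11)² + 9²)) + 82 = (50 + 0)*(2*√(121 + 81)) + 82 = 50*(2*√202) + 82 = 100*√202 + 82 = 82 + 100*√202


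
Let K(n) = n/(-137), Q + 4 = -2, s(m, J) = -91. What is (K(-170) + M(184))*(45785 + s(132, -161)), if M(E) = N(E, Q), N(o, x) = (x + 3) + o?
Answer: 1140842098/137 ≈ 8.3273e+6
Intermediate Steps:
Q = -6 (Q = -4 - 2 = -6)
N(o, x) = 3 + o + x (N(o, x) = (3 + x) + o = 3 + o + x)
M(E) = -3 + E (M(E) = 3 + E - 6 = -3 + E)
K(n) = -n/137 (K(n) = n*(-1/137) = -n/137)
(K(-170) + M(184))*(45785 + s(132, -161)) = (-1/137*(-170) + (-3 + 184))*(45785 - 91) = (170/137 + 181)*45694 = (24967/137)*45694 = 1140842098/137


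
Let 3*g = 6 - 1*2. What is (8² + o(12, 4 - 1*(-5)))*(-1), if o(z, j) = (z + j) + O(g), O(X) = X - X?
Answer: -85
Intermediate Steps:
g = 4/3 (g = (6 - 1*2)/3 = (6 - 2)/3 = (⅓)*4 = 4/3 ≈ 1.3333)
O(X) = 0
o(z, j) = j + z (o(z, j) = (z + j) + 0 = (j + z) + 0 = j + z)
(8² + o(12, 4 - 1*(-5)))*(-1) = (8² + ((4 - 1*(-5)) + 12))*(-1) = (64 + ((4 + 5) + 12))*(-1) = (64 + (9 + 12))*(-1) = (64 + 21)*(-1) = 85*(-1) = -85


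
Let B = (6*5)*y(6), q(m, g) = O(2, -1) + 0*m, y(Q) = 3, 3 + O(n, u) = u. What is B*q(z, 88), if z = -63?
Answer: -360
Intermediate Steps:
O(n, u) = -3 + u
q(m, g) = -4 (q(m, g) = (-3 - 1) + 0*m = -4 + 0 = -4)
B = 90 (B = (6*5)*3 = 30*3 = 90)
B*q(z, 88) = 90*(-4) = -360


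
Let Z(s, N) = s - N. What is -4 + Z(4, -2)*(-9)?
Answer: -58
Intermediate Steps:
-4 + Z(4, -2)*(-9) = -4 + (4 - 1*(-2))*(-9) = -4 + (4 + 2)*(-9) = -4 + 6*(-9) = -4 - 54 = -58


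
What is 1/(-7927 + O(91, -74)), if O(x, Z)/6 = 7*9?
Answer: -1/7549 ≈ -0.00013247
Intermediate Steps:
O(x, Z) = 378 (O(x, Z) = 6*(7*9) = 6*63 = 378)
1/(-7927 + O(91, -74)) = 1/(-7927 + 378) = 1/(-7549) = -1/7549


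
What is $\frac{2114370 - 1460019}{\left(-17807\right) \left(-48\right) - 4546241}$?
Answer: $- \frac{654351}{3691505} \approx -0.17726$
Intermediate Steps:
$\frac{2114370 - 1460019}{\left(-17807\right) \left(-48\right) - 4546241} = \frac{654351}{854736 - 4546241} = \frac{654351}{-3691505} = 654351 \left(- \frac{1}{3691505}\right) = - \frac{654351}{3691505}$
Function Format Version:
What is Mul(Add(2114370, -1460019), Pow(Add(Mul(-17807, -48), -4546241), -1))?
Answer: Rational(-654351, 3691505) ≈ -0.17726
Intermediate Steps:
Mul(Add(2114370, -1460019), Pow(Add(Mul(-17807, -48), -4546241), -1)) = Mul(654351, Pow(Add(854736, -4546241), -1)) = Mul(654351, Pow(-3691505, -1)) = Mul(654351, Rational(-1, 3691505)) = Rational(-654351, 3691505)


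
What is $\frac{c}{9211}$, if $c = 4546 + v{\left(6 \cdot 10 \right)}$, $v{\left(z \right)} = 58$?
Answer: $\frac{4604}{9211} \approx 0.49984$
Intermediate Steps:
$c = 4604$ ($c = 4546 + 58 = 4604$)
$\frac{c}{9211} = \frac{4604}{9211}$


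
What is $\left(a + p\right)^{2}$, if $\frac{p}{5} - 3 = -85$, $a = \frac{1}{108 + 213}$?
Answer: $\frac{17320928881}{103041} \approx 1.681 \cdot 10^{5}$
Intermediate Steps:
$a = \frac{1}{321} \approx 0.0031153$
$p = -410$ ($p = 15 + 5 \left(-85\right) = 15 - 425 = -410$)
$\left(a + p\right)^{2} = \left(\frac{1}{321} - 410\right)^{2} = \left(- \frac{131609}{321}\right)^{2} = \frac{17320928881}{103041}$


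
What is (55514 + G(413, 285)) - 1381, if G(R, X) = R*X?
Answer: 171838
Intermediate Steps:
(55514 + G(413, 285)) - 1381 = (55514 + 413*285) - 1381 = (55514 + 117705) - 1381 = 173219 - 1381 = 171838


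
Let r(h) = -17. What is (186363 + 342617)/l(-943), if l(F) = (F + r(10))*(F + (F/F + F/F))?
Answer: 26449/45168 ≈ 0.58557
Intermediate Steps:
l(F) = (-17 + F)*(2 + F) (l(F) = (F - 17)*(F + (F/F + F/F)) = (-17 + F)*(F + (1 + 1)) = (-17 + F)*(F + 2) = (-17 + F)*(2 + F))
(186363 + 342617)/l(-943) = (186363 + 342617)/(-34 + (-943)**2 - 15*(-943)) = 528980/(-34 + 889249 + 14145) = 528980/903360 = 528980*(1/903360) = 26449/45168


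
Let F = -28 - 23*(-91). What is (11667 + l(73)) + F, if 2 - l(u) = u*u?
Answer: 8405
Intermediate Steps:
l(u) = 2 - u² (l(u) = 2 - u*u = 2 - u²)
F = 2065 (F = -28 + 2093 = 2065)
(11667 + l(73)) + F = (11667 + (2 - 1*73²)) + 2065 = (11667 + (2 - 1*5329)) + 2065 = (11667 + (2 - 5329)) + 2065 = (11667 - 5327) + 2065 = 6340 + 2065 = 8405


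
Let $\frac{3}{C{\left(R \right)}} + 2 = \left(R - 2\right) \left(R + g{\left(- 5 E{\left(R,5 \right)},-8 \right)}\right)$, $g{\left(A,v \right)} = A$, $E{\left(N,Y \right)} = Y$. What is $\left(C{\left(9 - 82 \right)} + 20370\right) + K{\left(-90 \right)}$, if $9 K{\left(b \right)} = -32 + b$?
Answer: $\frac{1346212411}{66132} \approx 20356.0$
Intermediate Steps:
$K{\left(b \right)} = - \frac{32}{9} + \frac{b}{9}$ ($K{\left(b \right)} = \frac{-32 + b}{9} = - \frac{32}{9} + \frac{b}{9}$)
$C{\left(R \right)} = \frac{3}{-2 + \left(-25 + R\right) \left(-2 + R\right)}$ ($C{\left(R \right)} = \frac{3}{-2 + \left(R - 2\right) \left(R - 25\right)} = \frac{3}{-2 + \left(-2 + R\right) \left(R - 25\right)} = \frac{3}{-2 + \left(-2 + R\right) \left(-25 + R\right)} = \frac{3}{-2 + \left(-25 + R\right) \left(-2 + R\right)}$)
$\left(C{\left(9 - 82 \right)} + 20370\right) + K{\left(-90 \right)} = \left(\frac{3}{48 + \left(9 - 82\right)^{2} - 27 \left(9 - 82\right)} + 20370\right) + \left(- \frac{32}{9} + \frac{1}{9} \left(-90\right)\right) = \left(\frac{3}{48 + \left(-73\right)^{2} - -1971} + 20370\right) - \frac{122}{9} = \left(\frac{3}{48 + 5329 + 1971} + 20370\right) - \frac{122}{9} = \left(\frac{3}{7348} + 20370\right) - \frac{122}{9} = \frac{149678763}{7348} - \frac{122}{9} = \frac{1346212411}{66132}$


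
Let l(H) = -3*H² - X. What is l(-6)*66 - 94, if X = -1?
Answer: -7156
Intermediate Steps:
l(H) = 1 - 3*H² (l(H) = -3*H² - 1*(-1) = -3*H² + 1 = 1 - 3*H²)
l(-6)*66 - 94 = (1 - 3*(-6)²)*66 - 94 = (1 - 3*36)*66 - 94 = (1 - 108)*66 - 94 = -107*66 - 94 = -7062 - 94 = -7156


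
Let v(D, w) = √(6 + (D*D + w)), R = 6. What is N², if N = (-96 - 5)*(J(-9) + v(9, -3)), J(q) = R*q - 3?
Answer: 33999933 - 2325828*√21 ≈ 2.3342e+7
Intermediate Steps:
J(q) = -3 + 6*q (J(q) = 6*q - 3 = -3 + 6*q)
v(D, w) = √(6 + w + D²) (v(D, w) = √(6 + (D² + w)) = √(6 + (w + D²)) = √(6 + w + D²))
N = 5757 - 202*√21 (N = (-96 - 5)*((-3 + 6*(-9)) + √(6 - 3 + 9²)) = -101*((-3 - 54) + √(6 - 3 + 81)) = -101*(-57 + √84) = -101*(-57 + 2*√21) = 5757 - 202*√21 ≈ 4831.3)
N² = (5757 - 202*√21)²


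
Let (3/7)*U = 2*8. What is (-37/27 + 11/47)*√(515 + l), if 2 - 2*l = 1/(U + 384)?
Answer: -721*√206102310/401004 ≈ -25.812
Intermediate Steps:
U = 112/3 (U = 7*(2*8)/3 = (7/3)*16 = 112/3 ≈ 37.333)
l = 2525/2528 (l = 1 - 1/(2*(112/3 + 384)) = 1 - 1/(2*1264/3) = 1 - ½*3/1264 = 1 - 3/2528 = 2525/2528 ≈ 0.99881)
(-37/27 + 11/47)*√(515 + l) = (-37/27 + 11/47)*√(515 + 2525/2528) = (-37*1/27 + 11*(1/47))*√(1304445/2528) = (-37/27 + 11/47)*(√206102310/632) = -721*√206102310/401004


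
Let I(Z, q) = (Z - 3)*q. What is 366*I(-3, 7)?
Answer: -15372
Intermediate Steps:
I(Z, q) = q*(-3 + Z) (I(Z, q) = (-3 + Z)*q = q*(-3 + Z))
366*I(-3, 7) = 366*(7*(-3 - 3)) = 366*(7*(-6)) = 366*(-42) = -15372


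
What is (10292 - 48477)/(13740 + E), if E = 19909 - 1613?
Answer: -38185/32036 ≈ -1.1919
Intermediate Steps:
E = 18296
(10292 - 48477)/(13740 + E) = (10292 - 48477)/(13740 + 18296) = -38185/32036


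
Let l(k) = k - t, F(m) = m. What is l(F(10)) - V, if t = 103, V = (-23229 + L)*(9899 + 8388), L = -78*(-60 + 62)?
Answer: 427641402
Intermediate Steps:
L = -156 (L = -78*2 = -156)
V = -427641495 (V = (-23229 - 156)*(9899 + 8388) = -23385*18287 = -427641495)
l(k) = -103 + k (l(k) = k - 1*103 = k - 103 = -103 + k)
l(F(10)) - V = (-103 + 10) - 1*(-427641495) = -93 + 427641495 = 427641402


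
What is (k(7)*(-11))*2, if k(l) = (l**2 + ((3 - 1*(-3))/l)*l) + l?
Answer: -1364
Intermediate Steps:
k(l) = 6 + l + l**2 (k(l) = (l**2 + ((3 + 3)/l)*l) + l = (l**2 + (6/l)*l) + l = (l**2 + 6) + l = (6 + l**2) + l = 6 + l + l**2)
(k(7)*(-11))*2 = ((6 + 7 + 7**2)*(-11))*2 = ((6 + 7 + 49)*(-11))*2 = (62*(-11))*2 = -682*2 = -1364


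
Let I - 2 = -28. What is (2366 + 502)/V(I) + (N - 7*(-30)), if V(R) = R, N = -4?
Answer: 1244/13 ≈ 95.692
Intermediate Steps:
I = -26 (I = 2 - 28 = -26)
(2366 + 502)/V(I) + (N - 7*(-30)) = (2366 + 502)/(-26) + (-4 - 7*(-30)) = 2868*(-1/26) + (-4 + 210) = -1434/13 + 206 = 1244/13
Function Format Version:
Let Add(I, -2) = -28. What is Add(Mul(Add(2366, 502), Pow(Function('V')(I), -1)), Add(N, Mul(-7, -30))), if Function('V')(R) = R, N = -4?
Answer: Rational(1244, 13) ≈ 95.692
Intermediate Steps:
I = -26 (I = Add(2, -28) = -26)
Add(Mul(Add(2366, 502), Pow(Function('V')(I), -1)), Add(N, Mul(-7, -30))) = Add(Mul(Add(2366, 502), Pow(-26, -1)), Add(-4, Mul(-7, -30))) = Add(Mul(2868, Rational(-1, 26)), Add(-4, 210)) = Add(Rational(-1434, 13), 206) = Rational(1244, 13)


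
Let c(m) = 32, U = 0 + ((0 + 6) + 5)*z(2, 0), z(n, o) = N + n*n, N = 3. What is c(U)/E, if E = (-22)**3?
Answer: -4/1331 ≈ -0.0030053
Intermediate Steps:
z(n, o) = 3 + n**2 (z(n, o) = 3 + n*n = 3 + n**2)
U = 77 (U = 0 + ((0 + 6) + 5)*(3 + 2**2) = 0 + (6 + 5)*(3 + 4) = 0 + 11*7 = 0 + 77 = 77)
E = -10648
c(U)/E = 32/(-10648) = 32*(-1/10648) = -4/1331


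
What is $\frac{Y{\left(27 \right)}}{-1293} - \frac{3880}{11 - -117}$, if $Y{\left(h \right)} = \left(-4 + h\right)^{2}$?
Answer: $- \frac{635569}{20688} \approx -30.722$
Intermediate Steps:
$\frac{Y{\left(27 \right)}}{-1293} - \frac{3880}{11 - -117} = \frac{\left(-4 + 27\right)^{2}}{-1293} - \frac{3880}{11 - -117} = 23^{2} \left(- \frac{1}{1293}\right) - \frac{3880}{11 + 117} = 529 \left(- \frac{1}{1293}\right) - \frac{3880}{128} = - \frac{529}{1293} - \frac{485}{16} = - \frac{635569}{20688}$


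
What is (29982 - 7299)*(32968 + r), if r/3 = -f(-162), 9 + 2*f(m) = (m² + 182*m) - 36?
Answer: 1719167253/2 ≈ 8.5958e+8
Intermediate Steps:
f(m) = -45/2 + m²/2 + 91*m (f(m) = -9/2 + ((m² + 182*m) - 36)/2 = -9/2 + (-36 + m² + 182*m)/2 = -9/2 + (-18 + m²/2 + 91*m) = -45/2 + m²/2 + 91*m)
r = 9855/2 (r = 3*(-(-45/2 + (½)*(-162)² + 91*(-162))) = 3*(-(-45/2 + (½)*26244 - 14742)) = 3*(-(-45/2 + 13122 - 14742)) = 3*(-1*(-3285/2)) = 3*(3285/2) = 9855/2 ≈ 4927.5)
(29982 - 7299)*(32968 + r) = (29982 - 7299)*(32968 + 9855/2) = 22683*(75791/2) = 1719167253/2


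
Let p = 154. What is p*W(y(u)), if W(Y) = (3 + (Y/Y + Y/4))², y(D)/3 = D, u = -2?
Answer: 1925/2 ≈ 962.50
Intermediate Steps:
y(D) = 3*D
W(Y) = (4 + Y/4)² (W(Y) = (3 + (1 + Y*(¼)))² = (3 + (1 + Y/4))² = (4 + Y/4)²)
p*W(y(u)) = 154*((16 + 3*(-2))²/16) = 154*((16 - 6)²/16) = 154*((1/16)*10²) = 154*((1/16)*100) = 154*(25/4) = 1925/2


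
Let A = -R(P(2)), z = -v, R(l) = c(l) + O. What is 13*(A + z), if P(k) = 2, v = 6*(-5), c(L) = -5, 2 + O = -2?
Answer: 507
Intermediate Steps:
O = -4 (O = -2 - 2 = -4)
v = -30
R(l) = -9 (R(l) = -5 - 4 = -9)
z = 30 (z = -1*(-30) = 30)
A = 9 (A = -1*(-9) = 9)
13*(A + z) = 13*(9 + 30) = 13*39 = 507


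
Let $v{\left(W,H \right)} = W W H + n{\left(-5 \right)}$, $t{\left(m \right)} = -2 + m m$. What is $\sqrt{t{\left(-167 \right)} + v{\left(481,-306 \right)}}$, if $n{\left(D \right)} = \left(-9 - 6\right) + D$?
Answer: $i \sqrt{70768599} \approx 8412.4 i$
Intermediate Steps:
$t{\left(m \right)} = -2 + m^{2}$
$n{\left(D \right)} = -15 + D$
$v{\left(W,H \right)} = -20 + H W^{2}$ ($v{\left(W,H \right)} = W W H - 20 = W^{2} H - 20 = H W^{2} - 20 = -20 + H W^{2}$)
$\sqrt{t{\left(-167 \right)} + v{\left(481,-306 \right)}} = \sqrt{\left(-2 + \left(-167\right)^{2}\right) - \left(20 + 306 \cdot 481^{2}\right)} = \sqrt{\left(-2 + 27889\right) - 70796486} = \sqrt{27887 - 70796486} = \sqrt{-70768599} = i \sqrt{70768599}$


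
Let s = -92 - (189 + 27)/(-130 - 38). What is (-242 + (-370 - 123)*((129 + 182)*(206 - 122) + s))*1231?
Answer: -110596195053/7 ≈ -1.5799e+10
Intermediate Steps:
s = -635/7 (s = -92 - 216/(-168) = -92 - 216*(-1)/168 = -92 - 1*(-9/7) = -92 + 9/7 = -635/7 ≈ -90.714)
(-242 + (-370 - 123)*((129 + 182)*(206 - 122) + s))*1231 = (-242 + (-370 - 123)*((129 + 182)*(206 - 122) - 635/7))*1231 = (-242 - 493*(311*84 - 635/7))*1231 = (-242 - 493*(26124 - 635/7))*1231 = (-242 - 493*182233/7)*1231 = (-242 - 89840869/7)*1231 = -89842563/7*1231 = -110596195053/7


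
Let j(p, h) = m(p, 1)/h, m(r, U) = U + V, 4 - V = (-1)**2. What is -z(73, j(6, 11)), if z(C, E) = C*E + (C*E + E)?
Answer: -588/11 ≈ -53.455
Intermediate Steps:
V = 3 (V = 4 - 1*(-1)**2 = 4 - 1*1 = 4 - 1 = 3)
m(r, U) = 3 + U (m(r, U) = U + 3 = 3 + U)
j(p, h) = 4/h (j(p, h) = (3 + 1)/h = 4/h)
z(C, E) = E + 2*C*E (z(C, E) = C*E + (E + C*E) = E + 2*C*E)
-z(73, j(6, 11)) = -4/11*(1 + 2*73) = -4*(1/11)*(1 + 146) = -4*147/11 = -1*588/11 = -588/11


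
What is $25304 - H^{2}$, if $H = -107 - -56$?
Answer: $22703$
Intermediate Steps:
$H = -51$ ($H = -107 + 56 = -51$)
$25304 - H^{2} = 25304 - \left(-51\right)^{2} = 25304 - 2601 = 22703$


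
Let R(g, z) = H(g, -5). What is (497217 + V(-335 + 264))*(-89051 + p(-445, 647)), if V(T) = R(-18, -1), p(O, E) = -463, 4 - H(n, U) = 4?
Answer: -44507882538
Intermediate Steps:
H(n, U) = 0 (H(n, U) = 4 - 1*4 = 4 - 4 = 0)
R(g, z) = 0
V(T) = 0
(497217 + V(-335 + 264))*(-89051 + p(-445, 647)) = (497217 + 0)*(-89051 - 463) = 497217*(-89514) = -44507882538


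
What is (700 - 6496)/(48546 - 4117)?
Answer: -828/6347 ≈ -0.13046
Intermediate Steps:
(700 - 6496)/(48546 - 4117) = -5796/44429 = -5796*1/44429 = -828/6347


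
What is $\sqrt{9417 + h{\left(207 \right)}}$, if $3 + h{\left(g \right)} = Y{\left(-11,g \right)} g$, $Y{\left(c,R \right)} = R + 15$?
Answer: $6 \sqrt{1538} \approx 235.3$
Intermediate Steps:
$Y{\left(c,R \right)} = 15 + R$
$h{\left(g \right)} = -3 + g \left(15 + g\right)$ ($h{\left(g \right)} = -3 + \left(15 + g\right) g = -3 + g \left(15 + g\right)$)
$\sqrt{9417 + h{\left(207 \right)}} = \sqrt{9417 - \left(3 - 207 \left(15 + 207\right)\right)} = \sqrt{9417 + \left(-3 + 207 \cdot 222\right)} = \sqrt{9417 + \left(-3 + 45954\right)} = \sqrt{9417 + 45951} = \sqrt{55368} = 6 \sqrt{1538}$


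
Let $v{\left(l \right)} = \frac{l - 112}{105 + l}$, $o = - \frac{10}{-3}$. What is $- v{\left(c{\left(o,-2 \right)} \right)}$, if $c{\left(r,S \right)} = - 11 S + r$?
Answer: $\frac{260}{391} \approx 0.66496$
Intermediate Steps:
$o = \frac{10}{3}$ ($o = \left(-10\right) \left(- \frac{1}{3}\right) = \frac{10}{3} \approx 3.3333$)
$c{\left(r,S \right)} = r - 11 S$
$v{\left(l \right)} = \frac{-112 + l}{105 + l}$
$- v{\left(c{\left(o,-2 \right)} \right)} = - \frac{-112 + \left(\frac{10}{3} - -22\right)}{105 + \left(\frac{10}{3} - -22\right)} = - \frac{-112 + \left(\frac{10}{3} + 22\right)}{105 + \left(\frac{10}{3} + 22\right)} = - \frac{-112 + \frac{76}{3}}{105 + \frac{76}{3}} = - \frac{-260}{\frac{391}{3} \cdot 3} = - \frac{3 \left(-260\right)}{391 \cdot 3} = \left(-1\right) \left(- \frac{260}{391}\right) = \frac{260}{391}$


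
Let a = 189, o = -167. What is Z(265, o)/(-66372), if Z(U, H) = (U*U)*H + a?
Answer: 5863693/33186 ≈ 176.69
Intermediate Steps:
Z(U, H) = 189 + H*U**2 (Z(U, H) = (U*U)*H + 189 = U**2*H + 189 = H*U**2 + 189 = 189 + H*U**2)
Z(265, o)/(-66372) = (189 - 167*265**2)/(-66372) = (189 - 167*70225)*(-1/66372) = (189 - 11727575)*(-1/66372) = -11727386*(-1/66372) = 5863693/33186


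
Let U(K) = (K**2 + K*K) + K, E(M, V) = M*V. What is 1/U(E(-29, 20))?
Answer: 1/672220 ≈ 1.4876e-6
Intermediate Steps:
U(K) = K + 2*K**2 (U(K) = (K**2 + K**2) + K = 2*K**2 + K = K + 2*K**2)
1/U(E(-29, 20)) = 1/((-29*20)*(1 + 2*(-29*20))) = 1/(-580*(1 + 2*(-580))) = 1/(-580*(1 - 1160)) = 1/(-580*(-1159)) = 1/672220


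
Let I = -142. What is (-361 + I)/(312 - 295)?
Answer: -503/17 ≈ -29.588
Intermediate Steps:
(-361 + I)/(312 - 295) = (-361 - 142)/(312 - 295) = -503/17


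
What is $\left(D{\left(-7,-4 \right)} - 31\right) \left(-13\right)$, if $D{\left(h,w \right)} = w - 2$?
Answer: $481$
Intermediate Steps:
$D{\left(h,w \right)} = -2 + w$
$\left(D{\left(-7,-4 \right)} - 31\right) \left(-13\right) = \left(\left(-2 - 4\right) - 31\right) \left(-13\right) = \left(-6 - 31\right) \left(-13\right) = \left(-37\right) \left(-13\right) = 481$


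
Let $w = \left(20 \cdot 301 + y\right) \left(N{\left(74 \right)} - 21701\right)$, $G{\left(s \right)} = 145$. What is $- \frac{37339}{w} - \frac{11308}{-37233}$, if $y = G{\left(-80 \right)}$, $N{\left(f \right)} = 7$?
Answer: $\frac{168195761563}{553296900870} \approx 0.30399$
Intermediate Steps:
$y = 145$
$w = -133743510$ ($w = \left(20 \cdot 301 + 145\right) \left(7 - 21701\right) = \left(6020 + 145\right) \left(-21694\right) = 6165 \left(-21694\right) = -133743510$)
$- \frac{37339}{w} - \frac{11308}{-37233} = - \frac{37339}{-133743510} - \frac{11308}{-37233} = \left(-37339\right) \left(- \frac{1}{133743510}\right) - - \frac{11308}{37233} = \frac{37339}{133743510} + \frac{11308}{37233} = \frac{168195761563}{553296900870}$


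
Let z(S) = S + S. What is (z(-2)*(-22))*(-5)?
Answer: -440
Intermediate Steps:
z(S) = 2*S
(z(-2)*(-22))*(-5) = ((2*(-2))*(-22))*(-5) = -4*(-22)*(-5) = 88*(-5) = -440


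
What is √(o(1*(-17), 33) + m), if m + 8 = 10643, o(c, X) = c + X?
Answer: √10651 ≈ 103.20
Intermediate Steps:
o(c, X) = X + c
m = 10635 (m = -8 + 10643 = 10635)
√(o(1*(-17), 33) + m) = √((33 + 1*(-17)) + 10635) = √((33 - 17) + 10635) = √(16 + 10635) = √10651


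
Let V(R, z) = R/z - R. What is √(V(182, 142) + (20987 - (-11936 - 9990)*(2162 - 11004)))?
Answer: I*√977192232906/71 ≈ 13923.0*I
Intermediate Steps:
V(R, z) = -R + R/z
√(V(182, 142) + (20987 - (-11936 - 9990)*(2162 - 11004))) = √((-1*182 + 182/142) + (20987 - (-11936 - 9990)*(2162 - 11004))) = √((-182 + 182*(1/142)) + (20987 - (-21926)*(-8842))) = √((-182 + 91/71) + (20987 - 1*193869692)) = √(-12831/71 + (20987 - 193869692)) = √(-12831/71 - 193848705) = √(-13763270886/71) = I*√977192232906/71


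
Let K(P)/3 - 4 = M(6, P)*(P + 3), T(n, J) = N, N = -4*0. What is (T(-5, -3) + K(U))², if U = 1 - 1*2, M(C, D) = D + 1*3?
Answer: 576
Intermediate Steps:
N = 0
T(n, J) = 0
M(C, D) = 3 + D (M(C, D) = D + 3 = 3 + D)
U = -1 (U = 1 - 2 = -1)
K(P) = 12 + 3*(3 + P)² (K(P) = 12 + 3*((3 + P)*(P + 3)) = 12 + 3*((3 + P)*(3 + P)) = 12 + 3*(3 + P)²)
(T(-5, -3) + K(U))² = (0 + (39 + 3*(-1)² + 18*(-1)))² = (0 + (39 + 3*1 - 18))² = (0 + (39 + 3 - 18))² = (0 + 24)² = 24² = 576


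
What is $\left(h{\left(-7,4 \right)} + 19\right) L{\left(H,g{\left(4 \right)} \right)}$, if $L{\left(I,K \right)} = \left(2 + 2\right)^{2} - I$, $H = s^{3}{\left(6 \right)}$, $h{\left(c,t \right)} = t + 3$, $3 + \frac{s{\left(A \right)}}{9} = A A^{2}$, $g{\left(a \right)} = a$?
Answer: $-183163817122$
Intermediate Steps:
$s{\left(A \right)} = -27 + 9 A^{3}$ ($s{\left(A \right)} = -27 + 9 A A^{2} = -27 + 9 A^{3}$)
$h{\left(c,t \right)} = 3 + t$
$H = 7044762213$ ($H = \left(-27 + 9 \cdot 6^{3}\right)^{3} = \left(-27 + 9 \cdot 216\right)^{3} = \left(-27 + 1944\right)^{3} = 1917^{3} = 7044762213$)
$L{\left(I,K \right)} = 16 - I$ ($L{\left(I,K \right)} = 4^{2} - I = 16 - I$)
$\left(h{\left(-7,4 \right)} + 19\right) L{\left(H,g{\left(4 \right)} \right)} = \left(\left(3 + 4\right) + 19\right) \left(16 - 7044762213\right) = \left(7 + 19\right) \left(16 - 7044762213\right) = 26 \left(-7044762197\right) = -183163817122$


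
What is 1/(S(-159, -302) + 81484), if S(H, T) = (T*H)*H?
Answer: -1/7553378 ≈ -1.3239e-7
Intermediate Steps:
S(H, T) = T*H² (S(H, T) = (H*T)*H = T*H²)
1/(S(-159, -302) + 81484) = 1/(-302*(-159)² + 81484) = 1/(-302*25281 + 81484) = 1/(-7634862 + 81484) = 1/(-7553378) = -1/7553378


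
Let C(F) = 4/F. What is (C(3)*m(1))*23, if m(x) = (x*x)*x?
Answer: 92/3 ≈ 30.667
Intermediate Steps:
m(x) = x**3 (m(x) = x**2*x = x**3)
(C(3)*m(1))*23 = ((4/3)*1**3)*23 = ((4*(1/3))*1)*23 = ((4/3)*1)*23 = (4/3)*23 = 92/3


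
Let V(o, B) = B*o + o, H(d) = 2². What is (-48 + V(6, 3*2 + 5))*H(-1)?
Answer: 96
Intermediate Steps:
H(d) = 4
V(o, B) = o + B*o
(-48 + V(6, 3*2 + 5))*H(-1) = (-48 + 6*(1 + (3*2 + 5)))*4 = (-48 + 6*(1 + (6 + 5)))*4 = (-48 + 6*(1 + 11))*4 = (-48 + 6*12)*4 = (-48 + 72)*4 = 24*4 = 96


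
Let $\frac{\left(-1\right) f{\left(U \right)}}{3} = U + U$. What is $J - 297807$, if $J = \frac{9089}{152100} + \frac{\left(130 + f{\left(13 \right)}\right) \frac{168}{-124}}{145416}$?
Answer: $- \frac{8507984218219619}{28568790900} \approx -2.9781 \cdot 10^{5}$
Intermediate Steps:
$f{\left(U \right)} = - 6 U$ ($f{\left(U \right)} = - 3 \left(U + U\right) = - 3 \cdot 2 U = - 6 U$)
$J = \frac{1693336681}{28568790900}$ ($J = \frac{9089}{152100} + \frac{\left(130 - 78\right) \frac{168}{-124}}{145416} = 9089 \cdot \frac{1}{152100} + \left(130 - 78\right) 168 \left(- \frac{1}{124}\right) \frac{1}{145416} = \frac{9089}{152100} + 52 \left(- \frac{42}{31}\right) \frac{1}{145416} = \frac{9089}{152100} - \frac{91}{187829} = \frac{1693336681}{28568790900} \approx 0.059272$)
$J - 297807 = \frac{1693336681}{28568790900} - 297807 = - \frac{8507984218219619}{28568790900}$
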